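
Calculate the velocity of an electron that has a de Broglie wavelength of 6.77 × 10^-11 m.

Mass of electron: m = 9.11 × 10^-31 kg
1.07 × 10^7 m/s

From the de Broglie relation λ = h/(mv), we solve for v:

v = h/(mλ)
v = (6.626 × 10^-34 J·s) / (9.11 × 10^-31 kg × 6.77 × 10^-11 m)
v = 1.07 × 10^7 m/s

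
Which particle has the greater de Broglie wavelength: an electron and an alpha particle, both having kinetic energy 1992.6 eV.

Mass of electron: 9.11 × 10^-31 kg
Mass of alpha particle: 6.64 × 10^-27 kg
The electron has the longer wavelength.

Using λ = h/√(2mKE):

For electron: λ₁ = h/√(2m₁KE) = 2.75 × 10^-11 m
For alpha particle: λ₂ = h/√(2m₂KE) = 3.22 × 10^-13 m

Since λ ∝ 1/√m at constant kinetic energy, the lighter particle has the longer wavelength.

The electron has the longer de Broglie wavelength.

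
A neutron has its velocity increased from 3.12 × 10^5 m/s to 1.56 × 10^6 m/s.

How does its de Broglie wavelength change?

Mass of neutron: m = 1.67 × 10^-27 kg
The wavelength decreases by a factor of 5.

Using λ = h/(mv):

Initial wavelength: λ₁ = h/(mv₁) = 1.27 × 10^-12 m
Final wavelength: λ₂ = h/(mv₂) = 2.54 × 10^-13 m

Since λ ∝ 1/v, when velocity increases by a factor of 5, the wavelength decreases by a factor of 5.

λ₂/λ₁ = v₁/v₂ = 1/5

The wavelength decreases by a factor of 5.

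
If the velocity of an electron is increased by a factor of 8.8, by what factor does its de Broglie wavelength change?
The wavelength decreases by a factor of 8.8.

From λ = h/(mv), the wavelength is inversely proportional to velocity:

λ ∝ 1/v

If v → 8.8v, then λ → λ/8.8

When velocity is increased by a factor of 8.8, the wavelength decreases by a factor of 8.8.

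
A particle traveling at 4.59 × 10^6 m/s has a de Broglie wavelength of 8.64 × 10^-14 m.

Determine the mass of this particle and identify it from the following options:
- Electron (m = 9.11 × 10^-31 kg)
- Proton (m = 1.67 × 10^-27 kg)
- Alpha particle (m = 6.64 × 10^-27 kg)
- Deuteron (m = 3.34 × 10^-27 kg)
The particle is a proton.

From λ = h/(mv), solve for mass:

m = h/(λv)
m = (6.626 × 10^-34 J·s) / (8.64 × 10^-14 m × 4.59 × 10^6 m/s)
m = 1.67 × 10^-27 kg

Comparing with the listed masses, this is closest to a proton.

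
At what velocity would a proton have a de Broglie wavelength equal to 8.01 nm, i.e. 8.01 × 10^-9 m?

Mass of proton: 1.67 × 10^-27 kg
4.95 × 10^1 m/s

From λ = h/(mv), solve for v:

v = h/(mλ)
v = (6.626 × 10^-34 J·s) / (1.67 × 10^-27 kg × 8.01 × 10^-9 m)
v = 4.95 × 10^1 m/s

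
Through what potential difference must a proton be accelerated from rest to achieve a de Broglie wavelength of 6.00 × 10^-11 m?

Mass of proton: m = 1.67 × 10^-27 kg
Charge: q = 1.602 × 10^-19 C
2.28 × 10^-1 V

From λ = h/√(2mqV), we solve for V:

λ² = h²/(2mqV)
V = h²/(2mqλ²)
V = (6.626 × 10^-34 J·s)² / (2 × 1.67 × 10^-27 kg × 1.602 × 10^-19 C × (6.00 × 10^-11 m)²)
V = 2.28 × 10^-1 V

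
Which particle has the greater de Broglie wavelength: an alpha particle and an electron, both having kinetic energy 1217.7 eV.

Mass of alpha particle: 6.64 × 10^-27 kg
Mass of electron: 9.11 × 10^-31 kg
The electron has the longer wavelength.

Using λ = h/√(2mKE):

For alpha particle: λ₁ = h/√(2m₁KE) = 4.12 × 10^-13 m
For electron: λ₂ = h/√(2m₂KE) = 3.51 × 10^-11 m

Since λ ∝ 1/√m at constant kinetic energy, the lighter particle has the longer wavelength.

The electron has the longer de Broglie wavelength.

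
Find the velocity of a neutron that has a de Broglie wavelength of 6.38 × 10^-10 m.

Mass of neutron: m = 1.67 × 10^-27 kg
6.22 × 10^2 m/s

From the de Broglie relation λ = h/(mv), we solve for v:

v = h/(mλ)
v = (6.626 × 10^-34 J·s) / (1.67 × 10^-27 kg × 6.38 × 10^-10 m)
v = 6.22 × 10^2 m/s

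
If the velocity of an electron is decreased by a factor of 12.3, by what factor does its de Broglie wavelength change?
The wavelength increases by a factor of 12.3.

From λ = h/(mv), the wavelength is inversely proportional to velocity:

λ ∝ 1/v

If v → v/12.3, then λ → 12.3λ

When velocity is decreased by a factor of 12.3, the wavelength increases by a factor of 12.3.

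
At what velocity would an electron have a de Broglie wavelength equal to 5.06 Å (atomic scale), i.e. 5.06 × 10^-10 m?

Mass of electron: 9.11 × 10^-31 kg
1.44 × 10^6 m/s

From λ = h/(mv), solve for v:

v = h/(mλ)
v = (6.626 × 10^-34 J·s) / (9.11 × 10^-31 kg × 5.06 × 10^-10 m)
v = 1.44 × 10^6 m/s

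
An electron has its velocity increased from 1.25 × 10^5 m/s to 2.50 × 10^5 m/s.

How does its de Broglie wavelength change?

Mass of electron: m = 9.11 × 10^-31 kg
The wavelength decreases by a factor of 2.

Using λ = h/(mv):

Initial wavelength: λ₁ = h/(mv₁) = 5.82 × 10^-9 m
Final wavelength: λ₂ = h/(mv₂) = 2.91 × 10^-9 m

Since λ ∝ 1/v, when velocity increases by a factor of 2, the wavelength decreases by a factor of 2.

λ₂/λ₁ = v₁/v₂ = 1/2

The wavelength decreases by a factor of 2.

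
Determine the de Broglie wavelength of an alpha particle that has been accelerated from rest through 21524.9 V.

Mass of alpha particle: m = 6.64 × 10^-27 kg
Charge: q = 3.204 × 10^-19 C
6.92 × 10^-14 m

When a particle is accelerated through voltage V, it gains kinetic energy KE = qV.

The de Broglie wavelength is then λ = h/√(2mqV):

λ = h/√(2mqV)
λ = (6.626 × 10^-34 J·s) / √(2 × 6.64 × 10^-27 kg × 3.204 × 10^-19 C × 21524.9 V)
λ = 6.92 × 10^-14 m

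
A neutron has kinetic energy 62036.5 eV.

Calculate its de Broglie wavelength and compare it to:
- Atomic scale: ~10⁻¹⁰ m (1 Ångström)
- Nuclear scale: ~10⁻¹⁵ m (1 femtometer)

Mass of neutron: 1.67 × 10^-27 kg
λ = 1.15 × 10^-13 m, which is between nuclear and atomic scales.

Using λ = h/√(2mKE):

KE = 62036.5 eV = 9.939 × 10^-15 J

λ = h/√(2mKE)
λ = (6.626 × 10^-34 J·s) / √(2 × 1.67 × 10^-27 kg × 9.939 × 10^-15 J)
λ = 1.15 × 10^-13 m

Comparison:
- Atomic scale (10⁻¹⁰ m): λ is 0.0012× this size
- Nuclear scale (10⁻¹⁵ m): λ is 1.2e+02× this size

The wavelength is between nuclear and atomic scales.

This wavelength is appropriate for probing atomic structure but too large for nuclear physics experiments.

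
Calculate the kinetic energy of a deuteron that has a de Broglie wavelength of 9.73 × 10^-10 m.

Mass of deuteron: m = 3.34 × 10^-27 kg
6.94 × 10^-23 J (or 4.33 × 10^-4 eV)

From λ = h/√(2mKE), we solve for KE:

λ² = h²/(2mKE)
KE = h²/(2mλ²)
KE = (6.626 × 10^-34 J·s)² / (2 × 3.34 × 10^-27 kg × (9.73 × 10^-10 m)²)
KE = 6.94 × 10^-23 J
KE = 4.33 × 10^-4 eV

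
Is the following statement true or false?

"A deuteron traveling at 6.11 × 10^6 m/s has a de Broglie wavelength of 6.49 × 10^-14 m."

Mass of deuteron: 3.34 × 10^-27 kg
False

The claim is incorrect.

Using λ = h/(mv):
λ = (6.626 × 10^-34 J·s) / (3.34 × 10^-27 kg × 6.11 × 10^6 m/s)
λ = 3.25 × 10^-14 m

The actual wavelength differs from the claimed 6.49 × 10^-14 m.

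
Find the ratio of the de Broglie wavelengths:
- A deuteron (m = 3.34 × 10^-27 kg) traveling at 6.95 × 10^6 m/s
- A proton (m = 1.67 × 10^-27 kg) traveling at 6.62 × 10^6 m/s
λ₁/λ₂ = 0.476

Using λ = h/(mv):

λ₁ = h/(m₁v₁) = 2.85 × 10^-14 m
λ₂ = h/(m₂v₂) = 5.99 × 10^-14 m

Ratio λ₁/λ₂ = (m₂v₂)/(m₁v₁)
         = (1.67 × 10^-27 kg × 6.62 × 10^6 m/s) / (3.34 × 10^-27 kg × 6.95 × 10^6 m/s)
         = 0.476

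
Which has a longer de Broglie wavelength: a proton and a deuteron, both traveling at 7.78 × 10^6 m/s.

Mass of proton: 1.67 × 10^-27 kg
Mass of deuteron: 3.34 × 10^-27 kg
The proton has the longer wavelength.

Using λ = h/(mv), since both particles have the same velocity, the wavelength depends only on mass.

For proton: λ₁ = h/(m₁v) = 5.10 × 10^-14 m
For deuteron: λ₂ = h/(m₂v) = 2.55 × 10^-14 m

Since λ ∝ 1/m at constant velocity, the lighter particle has the longer wavelength.

The proton has the longer de Broglie wavelength.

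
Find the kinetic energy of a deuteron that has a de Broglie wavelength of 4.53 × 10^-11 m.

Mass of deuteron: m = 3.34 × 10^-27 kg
3.20 × 10^-20 J (or 0.200 eV)

From λ = h/√(2mKE), we solve for KE:

λ² = h²/(2mKE)
KE = h²/(2mλ²)
KE = (6.626 × 10^-34 J·s)² / (2 × 3.34 × 10^-27 kg × (4.53 × 10^-11 m)²)
KE = 3.20 × 10^-20 J
KE = 0.200 eV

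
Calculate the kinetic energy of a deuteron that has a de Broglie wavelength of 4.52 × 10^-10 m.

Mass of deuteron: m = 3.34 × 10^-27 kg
3.22 × 10^-22 J (or 2.01 × 10^-3 eV)

From λ = h/√(2mKE), we solve for KE:

λ² = h²/(2mKE)
KE = h²/(2mλ²)
KE = (6.626 × 10^-34 J·s)² / (2 × 3.34 × 10^-27 kg × (4.52 × 10^-10 m)²)
KE = 3.22 × 10^-22 J
KE = 2.01 × 10^-3 eV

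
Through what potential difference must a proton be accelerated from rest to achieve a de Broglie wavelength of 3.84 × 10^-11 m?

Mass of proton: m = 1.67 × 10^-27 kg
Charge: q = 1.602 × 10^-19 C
5.56 × 10^-1 V

From λ = h/√(2mqV), we solve for V:

λ² = h²/(2mqV)
V = h²/(2mqλ²)
V = (6.626 × 10^-34 J·s)² / (2 × 1.67 × 10^-27 kg × 1.602 × 10^-19 C × (3.84 × 10^-11 m)²)
V = 5.56 × 10^-1 V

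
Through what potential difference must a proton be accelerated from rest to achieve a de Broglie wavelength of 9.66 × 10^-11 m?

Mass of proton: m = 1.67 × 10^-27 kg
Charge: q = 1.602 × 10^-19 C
8.79 × 10^-2 V

From λ = h/√(2mqV), we solve for V:

λ² = h²/(2mqV)
V = h²/(2mqλ²)
V = (6.626 × 10^-34 J·s)² / (2 × 1.67 × 10^-27 kg × 1.602 × 10^-19 C × (9.66 × 10^-11 m)²)
V = 8.79 × 10^-2 V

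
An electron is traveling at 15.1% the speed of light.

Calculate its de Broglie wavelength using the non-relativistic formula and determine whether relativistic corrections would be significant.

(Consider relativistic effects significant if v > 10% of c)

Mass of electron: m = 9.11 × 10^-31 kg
Yes, relativistic corrections are needed.

Using the non-relativistic de Broglie formula λ = h/(mv):

v = 15.1% × c = 4.527 × 10^7 m/s

λ = h/(mv)
λ = (6.626 × 10^-34 J·s) / (9.11 × 10^-31 kg × 4.527 × 10^7 m/s)
λ = 1.61 × 10^-11 m

Since v = 15.1% of c > 10% of c, relativistic corrections ARE significant and the actual wavelength would differ from this non-relativistic estimate.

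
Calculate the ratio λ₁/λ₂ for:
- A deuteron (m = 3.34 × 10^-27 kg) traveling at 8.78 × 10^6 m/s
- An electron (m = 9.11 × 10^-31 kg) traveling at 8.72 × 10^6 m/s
λ₁/λ₂ = 2.71 × 10^-4

Using λ = h/(mv):

λ₁ = h/(m₁v₁) = 2.26 × 10^-14 m
λ₂ = h/(m₂v₂) = 8.34 × 10^-11 m

Ratio λ₁/λ₂ = (m₂v₂)/(m₁v₁)
         = (9.11 × 10^-31 kg × 8.72 × 10^6 m/s) / (3.34 × 10^-27 kg × 8.78 × 10^6 m/s)
         = 2.71 × 10^-4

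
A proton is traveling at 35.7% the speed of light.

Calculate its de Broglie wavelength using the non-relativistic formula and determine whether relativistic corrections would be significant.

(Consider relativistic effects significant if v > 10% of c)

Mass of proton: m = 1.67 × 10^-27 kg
Yes, relativistic corrections are needed.

Using the non-relativistic de Broglie formula λ = h/(mv):

v = 35.7% × c = 1.070 × 10^8 m/s

λ = h/(mv)
λ = (6.626 × 10^-34 J·s) / (1.67 × 10^-27 kg × 1.070 × 10^8 m/s)
λ = 3.71 × 10^-15 m

Since v = 35.7% of c > 10% of c, relativistic corrections ARE significant and the actual wavelength would differ from this non-relativistic estimate.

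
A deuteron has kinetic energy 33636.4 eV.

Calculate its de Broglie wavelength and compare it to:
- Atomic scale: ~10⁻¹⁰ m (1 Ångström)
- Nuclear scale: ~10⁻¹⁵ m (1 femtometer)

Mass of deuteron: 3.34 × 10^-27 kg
λ = 1.10 × 10^-13 m, which is between nuclear and atomic scales.

Using λ = h/√(2mKE):

KE = 33636.4 eV = 5.389 × 10^-15 J

λ = h/√(2mKE)
λ = (6.626 × 10^-34 J·s) / √(2 × 3.34 × 10^-27 kg × 5.389 × 10^-15 J)
λ = 1.10 × 10^-13 m

Comparison:
- Atomic scale (10⁻¹⁰ m): λ is 0.0011× this size
- Nuclear scale (10⁻¹⁵ m): λ is 1.1e+02× this size

The wavelength is between nuclear and atomic scales.

This wavelength is appropriate for probing atomic structure but too large for nuclear physics experiments.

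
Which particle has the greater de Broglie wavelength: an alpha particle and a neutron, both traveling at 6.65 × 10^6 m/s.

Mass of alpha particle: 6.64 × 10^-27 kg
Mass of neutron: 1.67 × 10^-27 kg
The neutron has the longer wavelength.

Using λ = h/(mv), since both particles have the same velocity, the wavelength depends only on mass.

For alpha particle: λ₁ = h/(m₁v) = 1.50 × 10^-14 m
For neutron: λ₂ = h/(m₂v) = 5.97 × 10^-14 m

Since λ ∝ 1/m at constant velocity, the lighter particle has the longer wavelength.

The neutron has the longer de Broglie wavelength.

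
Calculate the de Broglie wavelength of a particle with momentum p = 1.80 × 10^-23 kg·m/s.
3.68 × 10^-11 m

Using the de Broglie relation λ = h/p:

λ = h/p
λ = (6.626 × 10^-34 J·s) / (1.80 × 10^-23 kg·m/s)
λ = 3.68 × 10^-11 m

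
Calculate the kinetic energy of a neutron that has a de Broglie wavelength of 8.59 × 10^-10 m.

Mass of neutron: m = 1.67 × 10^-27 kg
1.78 × 10^-22 J (or 1.11 × 10^-3 eV)

From λ = h/√(2mKE), we solve for KE:

λ² = h²/(2mKE)
KE = h²/(2mλ²)
KE = (6.626 × 10^-34 J·s)² / (2 × 1.67 × 10^-27 kg × (8.59 × 10^-10 m)²)
KE = 1.78 × 10^-22 J
KE = 1.11 × 10^-3 eV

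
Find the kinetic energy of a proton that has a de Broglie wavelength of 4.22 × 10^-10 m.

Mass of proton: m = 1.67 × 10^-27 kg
7.38 × 10^-22 J (or 4.61 × 10^-3 eV)

From λ = h/√(2mKE), we solve for KE:

λ² = h²/(2mKE)
KE = h²/(2mλ²)
KE = (6.626 × 10^-34 J·s)² / (2 × 1.67 × 10^-27 kg × (4.22 × 10^-10 m)²)
KE = 7.38 × 10^-22 J
KE = 4.61 × 10^-3 eV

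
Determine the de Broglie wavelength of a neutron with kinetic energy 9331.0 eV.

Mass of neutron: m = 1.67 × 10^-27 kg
2.97 × 10^-13 m

Using λ = h/√(2mKE):

First convert KE to Joules: KE = 9331.0 eV = 1.495 × 10^-15 J

λ = h/√(2mKE)
λ = (6.626 × 10^-34 J·s) / √(2 × 1.67 × 10^-27 kg × 1.495 × 10^-15 J)
λ = 2.97 × 10^-13 m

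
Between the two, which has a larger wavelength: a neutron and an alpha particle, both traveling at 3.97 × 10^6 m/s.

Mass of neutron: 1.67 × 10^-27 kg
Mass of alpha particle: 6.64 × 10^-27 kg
The neutron has the longer wavelength.

Using λ = h/(mv), since both particles have the same velocity, the wavelength depends only on mass.

For neutron: λ₁ = h/(m₁v) = 9.99 × 10^-14 m
For alpha particle: λ₂ = h/(m₂v) = 2.51 × 10^-14 m

Since λ ∝ 1/m at constant velocity, the lighter particle has the longer wavelength.

The neutron has the longer de Broglie wavelength.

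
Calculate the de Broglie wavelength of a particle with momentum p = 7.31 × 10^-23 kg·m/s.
9.06 × 10^-12 m

Using the de Broglie relation λ = h/p:

λ = h/p
λ = (6.626 × 10^-34 J·s) / (7.31 × 10^-23 kg·m/s)
λ = 9.06 × 10^-12 m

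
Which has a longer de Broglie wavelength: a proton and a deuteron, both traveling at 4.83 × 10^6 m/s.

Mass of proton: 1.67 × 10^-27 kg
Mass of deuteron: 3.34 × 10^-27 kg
The proton has the longer wavelength.

Using λ = h/(mv), since both particles have the same velocity, the wavelength depends only on mass.

For proton: λ₁ = h/(m₁v) = 8.21 × 10^-14 m
For deuteron: λ₂ = h/(m₂v) = 4.11 × 10^-14 m

Since λ ∝ 1/m at constant velocity, the lighter particle has the longer wavelength.

The proton has the longer de Broglie wavelength.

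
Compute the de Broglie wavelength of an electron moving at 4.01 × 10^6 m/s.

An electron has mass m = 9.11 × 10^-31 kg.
1.81 × 10^-10 m

Using the de Broglie relation λ = h/(mv):

λ = h/(mv)
λ = (6.626 × 10^-34 J·s) / (9.11 × 10^-31 kg × 4.01 × 10^6 m/s)
λ = 1.81 × 10^-10 m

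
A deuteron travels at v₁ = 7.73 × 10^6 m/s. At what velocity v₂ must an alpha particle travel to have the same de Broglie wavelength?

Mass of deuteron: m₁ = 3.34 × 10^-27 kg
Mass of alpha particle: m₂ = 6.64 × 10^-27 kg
v₂ = 3.89 × 10^6 m/s

For equal de Broglie wavelengths: λ₁ = λ₂

h/(m₁v₁) = h/(m₂v₂)
m₁v₁ = m₂v₂
v₂ = v₁ · (m₁/m₂)

v₂ = 7.73 × 10^6 m/s × (3.34 × 10^-27 kg / 6.64 × 10^-27 kg)
v₂ = 3.89 × 10^6 m/s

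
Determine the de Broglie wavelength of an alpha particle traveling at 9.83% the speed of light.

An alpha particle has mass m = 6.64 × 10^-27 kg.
3.39 × 10^-15 m

Using the de Broglie relation λ = h/(mv):

v = 9.83% × c = 2.947 × 10^7 m/s

λ = h/(mv)
λ = (6.626 × 10^-34 J·s) / (6.64 × 10^-27 kg × 2.947 × 10^7 m/s)
λ = 3.39 × 10^-15 m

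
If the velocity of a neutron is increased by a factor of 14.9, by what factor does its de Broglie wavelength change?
The wavelength decreases by a factor of 14.9.

From λ = h/(mv), the wavelength is inversely proportional to velocity:

λ ∝ 1/v

If v → 14.9v, then λ → λ/14.9

When velocity is increased by a factor of 14.9, the wavelength decreases by a factor of 14.9.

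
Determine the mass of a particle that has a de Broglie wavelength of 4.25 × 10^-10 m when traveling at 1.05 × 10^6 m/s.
1.48 × 10^-30 kg

From the de Broglie relation λ = h/(mv), we solve for m:

m = h/(λv)
m = (6.626 × 10^-34 J·s) / (4.25 × 10^-10 m × 1.05 × 10^6 m/s)
m = 1.48 × 10^-30 kg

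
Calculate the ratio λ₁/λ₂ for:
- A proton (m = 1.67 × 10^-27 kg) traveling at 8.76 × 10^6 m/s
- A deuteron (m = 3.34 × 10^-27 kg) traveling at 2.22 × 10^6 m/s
λ₁/λ₂ = 0.507

Using λ = h/(mv):

λ₁ = h/(m₁v₁) = 4.53 × 10^-14 m
λ₂ = h/(m₂v₂) = 8.94 × 10^-14 m

Ratio λ₁/λ₂ = (m₂v₂)/(m₁v₁)
         = (3.34 × 10^-27 kg × 2.22 × 10^6 m/s) / (1.67 × 10^-27 kg × 8.76 × 10^6 m/s)
         = 0.507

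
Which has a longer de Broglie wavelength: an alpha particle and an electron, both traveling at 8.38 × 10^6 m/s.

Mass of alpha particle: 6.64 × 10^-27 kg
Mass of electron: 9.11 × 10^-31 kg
The electron has the longer wavelength.

Using λ = h/(mv), since both particles have the same velocity, the wavelength depends only on mass.

For alpha particle: λ₁ = h/(m₁v) = 1.19 × 10^-14 m
For electron: λ₂ = h/(m₂v) = 8.68 × 10^-11 m

Since λ ∝ 1/m at constant velocity, the lighter particle has the longer wavelength.

The electron has the longer de Broglie wavelength.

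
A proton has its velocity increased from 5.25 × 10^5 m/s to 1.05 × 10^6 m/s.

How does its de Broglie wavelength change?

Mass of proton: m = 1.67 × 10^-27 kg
The wavelength decreases by a factor of 2.

Using λ = h/(mv):

Initial wavelength: λ₁ = h/(mv₁) = 7.56 × 10^-13 m
Final wavelength: λ₂ = h/(mv₂) = 3.78 × 10^-13 m

Since λ ∝ 1/v, when velocity increases by a factor of 2, the wavelength decreases by a factor of 2.

λ₂/λ₁ = v₁/v₂ = 1/2

The wavelength decreases by a factor of 2.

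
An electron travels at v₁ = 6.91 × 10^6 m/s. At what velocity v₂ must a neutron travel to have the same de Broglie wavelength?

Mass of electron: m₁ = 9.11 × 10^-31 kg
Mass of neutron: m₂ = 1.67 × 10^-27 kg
v₂ = 3.77 × 10^3 m/s

For equal de Broglie wavelengths: λ₁ = λ₂

h/(m₁v₁) = h/(m₂v₂)
m₁v₁ = m₂v₂
v₂ = v₁ · (m₁/m₂)

v₂ = 6.91 × 10^6 m/s × (9.11 × 10^-31 kg / 1.67 × 10^-27 kg)
v₂ = 3.77 × 10^3 m/s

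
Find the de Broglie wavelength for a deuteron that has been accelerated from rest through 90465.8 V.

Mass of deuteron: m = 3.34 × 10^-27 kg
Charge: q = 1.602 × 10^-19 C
6.73 × 10^-14 m

When a particle is accelerated through voltage V, it gains kinetic energy KE = qV.

The de Broglie wavelength is then λ = h/√(2mqV):

λ = h/√(2mqV)
λ = (6.626 × 10^-34 J·s) / √(2 × 3.34 × 10^-27 kg × 1.602 × 10^-19 C × 90465.8 V)
λ = 6.73 × 10^-14 m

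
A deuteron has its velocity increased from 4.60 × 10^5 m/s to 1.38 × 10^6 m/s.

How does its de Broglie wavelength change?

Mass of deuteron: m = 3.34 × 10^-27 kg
The wavelength decreases by a factor of 3.

Using λ = h/(mv):

Initial wavelength: λ₁ = h/(mv₁) = 4.31 × 10^-13 m
Final wavelength: λ₂ = h/(mv₂) = 1.44 × 10^-13 m

Since λ ∝ 1/v, when velocity increases by a factor of 3, the wavelength decreases by a factor of 3.

λ₂/λ₁ = v₁/v₂ = 1/3

The wavelength decreases by a factor of 3.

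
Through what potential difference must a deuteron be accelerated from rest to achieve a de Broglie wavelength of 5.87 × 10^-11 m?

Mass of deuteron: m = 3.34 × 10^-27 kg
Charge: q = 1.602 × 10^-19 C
1.19 × 10^-1 V

From λ = h/√(2mqV), we solve for V:

λ² = h²/(2mqV)
V = h²/(2mqλ²)
V = (6.626 × 10^-34 J·s)² / (2 × 3.34 × 10^-27 kg × 1.602 × 10^-19 C × (5.87 × 10^-11 m)²)
V = 1.19 × 10^-1 V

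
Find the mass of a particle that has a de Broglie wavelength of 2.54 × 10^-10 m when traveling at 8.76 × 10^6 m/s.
2.98 × 10^-31 kg

From the de Broglie relation λ = h/(mv), we solve for m:

m = h/(λv)
m = (6.626 × 10^-34 J·s) / (2.54 × 10^-10 m × 8.76 × 10^6 m/s)
m = 2.98 × 10^-31 kg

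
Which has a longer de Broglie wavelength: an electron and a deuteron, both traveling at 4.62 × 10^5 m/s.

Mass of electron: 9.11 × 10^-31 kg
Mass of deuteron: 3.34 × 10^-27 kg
The electron has the longer wavelength.

Using λ = h/(mv), since both particles have the same velocity, the wavelength depends only on mass.

For electron: λ₁ = h/(m₁v) = 1.57 × 10^-9 m
For deuteron: λ₂ = h/(m₂v) = 4.29 × 10^-13 m

Since λ ∝ 1/m at constant velocity, the lighter particle has the longer wavelength.

The electron has the longer de Broglie wavelength.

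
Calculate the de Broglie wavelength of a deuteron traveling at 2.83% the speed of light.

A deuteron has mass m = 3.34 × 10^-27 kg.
2.34 × 10^-14 m

Using the de Broglie relation λ = h/(mv):

v = 2.83% × c = 8.484 × 10^6 m/s

λ = h/(mv)
λ = (6.626 × 10^-34 J·s) / (3.34 × 10^-27 kg × 8.484 × 10^6 m/s)
λ = 2.34 × 10^-14 m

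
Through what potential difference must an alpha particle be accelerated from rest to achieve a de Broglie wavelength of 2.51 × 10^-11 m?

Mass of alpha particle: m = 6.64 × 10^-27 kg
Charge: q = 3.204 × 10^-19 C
1.64 × 10^-1 V

From λ = h/√(2mqV), we solve for V:

λ² = h²/(2mqV)
V = h²/(2mqλ²)
V = (6.626 × 10^-34 J·s)² / (2 × 6.64 × 10^-27 kg × 3.204 × 10^-19 C × (2.51 × 10^-11 m)²)
V = 1.64 × 10^-1 V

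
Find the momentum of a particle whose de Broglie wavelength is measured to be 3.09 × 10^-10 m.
2.14 × 10^-24 kg·m/s

From the de Broglie relation λ = h/p, we solve for p:

p = h/λ
p = (6.626 × 10^-34 J·s) / (3.09 × 10^-10 m)
p = 2.14 × 10^-24 kg·m/s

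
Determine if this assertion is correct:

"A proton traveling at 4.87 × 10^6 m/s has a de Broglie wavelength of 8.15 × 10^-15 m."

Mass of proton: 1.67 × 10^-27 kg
False

The claim is incorrect.

Using λ = h/(mv):
λ = (6.626 × 10^-34 J·s) / (1.67 × 10^-27 kg × 4.87 × 10^6 m/s)
λ = 8.15 × 10^-14 m

The actual wavelength differs from the claimed 8.15 × 10^-15 m.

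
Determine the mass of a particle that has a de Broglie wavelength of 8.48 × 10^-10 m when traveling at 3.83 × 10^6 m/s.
2.04 × 10^-31 kg

From the de Broglie relation λ = h/(mv), we solve for m:

m = h/(λv)
m = (6.626 × 10^-34 J·s) / (8.48 × 10^-10 m × 3.83 × 10^6 m/s)
m = 2.04 × 10^-31 kg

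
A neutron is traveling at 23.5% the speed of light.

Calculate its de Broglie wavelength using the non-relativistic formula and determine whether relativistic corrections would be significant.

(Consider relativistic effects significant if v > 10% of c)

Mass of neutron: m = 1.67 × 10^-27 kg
Yes, relativistic corrections are needed.

Using the non-relativistic de Broglie formula λ = h/(mv):

v = 23.5% × c = 7.045 × 10^7 m/s

λ = h/(mv)
λ = (6.626 × 10^-34 J·s) / (1.67 × 10^-27 kg × 7.045 × 10^7 m/s)
λ = 5.63 × 10^-15 m

Since v = 23.5% of c > 10% of c, relativistic corrections ARE significant and the actual wavelength would differ from this non-relativistic estimate.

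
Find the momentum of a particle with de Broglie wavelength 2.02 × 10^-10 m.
3.28 × 10^-24 kg·m/s

From the de Broglie relation λ = h/p, we solve for p:

p = h/λ
p = (6.626 × 10^-34 J·s) / (2.02 × 10^-10 m)
p = 3.28 × 10^-24 kg·m/s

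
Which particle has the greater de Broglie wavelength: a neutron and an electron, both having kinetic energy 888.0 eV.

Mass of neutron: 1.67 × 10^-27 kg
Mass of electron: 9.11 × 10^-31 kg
The electron has the longer wavelength.

Using λ = h/√(2mKE):

For neutron: λ₁ = h/√(2m₁KE) = 9.61 × 10^-13 m
For electron: λ₂ = h/√(2m₂KE) = 4.12 × 10^-11 m

Since λ ∝ 1/√m at constant kinetic energy, the lighter particle has the longer wavelength.

The electron has the longer de Broglie wavelength.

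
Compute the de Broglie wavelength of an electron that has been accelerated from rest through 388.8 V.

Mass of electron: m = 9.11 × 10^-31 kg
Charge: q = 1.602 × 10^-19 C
6.22 × 10^-11 m

When a particle is accelerated through voltage V, it gains kinetic energy KE = qV.

The de Broglie wavelength is then λ = h/√(2mqV):

λ = h/√(2mqV)
λ = (6.626 × 10^-34 J·s) / √(2 × 9.11 × 10^-31 kg × 1.602 × 10^-19 C × 388.8 V)
λ = 6.22 × 10^-11 m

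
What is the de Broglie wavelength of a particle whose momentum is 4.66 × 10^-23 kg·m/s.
1.42 × 10^-11 m

Using the de Broglie relation λ = h/p:

λ = h/p
λ = (6.626 × 10^-34 J·s) / (4.66 × 10^-23 kg·m/s)
λ = 1.42 × 10^-11 m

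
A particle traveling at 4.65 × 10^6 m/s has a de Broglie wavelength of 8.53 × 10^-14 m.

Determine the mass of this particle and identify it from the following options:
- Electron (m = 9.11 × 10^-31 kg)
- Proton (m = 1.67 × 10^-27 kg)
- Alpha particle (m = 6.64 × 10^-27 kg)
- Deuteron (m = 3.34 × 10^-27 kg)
The particle is a proton.

From λ = h/(mv), solve for mass:

m = h/(λv)
m = (6.626 × 10^-34 J·s) / (8.53 × 10^-14 m × 4.65 × 10^6 m/s)
m = 1.67 × 10^-27 kg

Comparing with the listed masses, this is closest to a proton.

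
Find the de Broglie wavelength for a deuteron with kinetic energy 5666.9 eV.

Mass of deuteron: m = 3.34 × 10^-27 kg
2.69 × 10^-13 m

Using λ = h/√(2mKE):

First convert KE to Joules: KE = 5666.9 eV = 9.079 × 10^-16 J

λ = h/√(2mKE)
λ = (6.626 × 10^-34 J·s) / √(2 × 3.34 × 10^-27 kg × 9.079 × 10^-16 J)
λ = 2.69 × 10^-13 m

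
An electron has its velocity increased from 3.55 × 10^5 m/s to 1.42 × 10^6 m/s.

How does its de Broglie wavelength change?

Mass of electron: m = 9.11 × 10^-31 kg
The wavelength decreases by a factor of 4.

Using λ = h/(mv):

Initial wavelength: λ₁ = h/(mv₁) = 2.05 × 10^-9 m
Final wavelength: λ₂ = h/(mv₂) = 5.12 × 10^-10 m

Since λ ∝ 1/v, when velocity increases by a factor of 4, the wavelength decreases by a factor of 4.

λ₂/λ₁ = v₁/v₂ = 1/4

The wavelength decreases by a factor of 4.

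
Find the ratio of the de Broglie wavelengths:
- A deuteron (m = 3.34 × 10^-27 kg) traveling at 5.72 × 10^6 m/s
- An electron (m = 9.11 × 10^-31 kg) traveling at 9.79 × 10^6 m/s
λ₁/λ₂ = 4.67 × 10^-4

Using λ = h/(mv):

λ₁ = h/(m₁v₁) = 3.47 × 10^-14 m
λ₂ = h/(m₂v₂) = 7.43 × 10^-11 m

Ratio λ₁/λ₂ = (m₂v₂)/(m₁v₁)
         = (9.11 × 10^-31 kg × 9.79 × 10^6 m/s) / (3.34 × 10^-27 kg × 5.72 × 10^6 m/s)
         = 4.67 × 10^-4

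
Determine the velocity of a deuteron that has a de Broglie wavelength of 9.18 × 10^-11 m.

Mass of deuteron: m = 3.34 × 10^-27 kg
2.16 × 10^3 m/s

From the de Broglie relation λ = h/(mv), we solve for v:

v = h/(mλ)
v = (6.626 × 10^-34 J·s) / (3.34 × 10^-27 kg × 9.18 × 10^-11 m)
v = 2.16 × 10^3 m/s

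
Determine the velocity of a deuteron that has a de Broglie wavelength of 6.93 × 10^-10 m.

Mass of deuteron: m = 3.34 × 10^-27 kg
2.86 × 10^2 m/s

From the de Broglie relation λ = h/(mv), we solve for v:

v = h/(mλ)
v = (6.626 × 10^-34 J·s) / (3.34 × 10^-27 kg × 6.93 × 10^-10 m)
v = 2.86 × 10^2 m/s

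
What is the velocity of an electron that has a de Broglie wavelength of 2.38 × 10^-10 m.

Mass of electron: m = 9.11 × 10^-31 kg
3.06 × 10^6 m/s

From the de Broglie relation λ = h/(mv), we solve for v:

v = h/(mλ)
v = (6.626 × 10^-34 J·s) / (9.11 × 10^-31 kg × 2.38 × 10^-10 m)
v = 3.06 × 10^6 m/s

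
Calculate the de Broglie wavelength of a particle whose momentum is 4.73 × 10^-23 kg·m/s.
1.40 × 10^-11 m

Using the de Broglie relation λ = h/p:

λ = h/p
λ = (6.626 × 10^-34 J·s) / (4.73 × 10^-23 kg·m/s)
λ = 1.40 × 10^-11 m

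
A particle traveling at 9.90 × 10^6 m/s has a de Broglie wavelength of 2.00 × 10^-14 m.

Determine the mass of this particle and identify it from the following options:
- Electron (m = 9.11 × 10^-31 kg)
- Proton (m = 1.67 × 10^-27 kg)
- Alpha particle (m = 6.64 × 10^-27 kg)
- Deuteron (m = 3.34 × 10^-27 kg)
The particle is a deuteron.

From λ = h/(mv), solve for mass:

m = h/(λv)
m = (6.626 × 10^-34 J·s) / (2.00 × 10^-14 m × 9.90 × 10^6 m/s)
m = 3.35 × 10^-27 kg

Comparing with the listed masses, this is closest to a deuteron.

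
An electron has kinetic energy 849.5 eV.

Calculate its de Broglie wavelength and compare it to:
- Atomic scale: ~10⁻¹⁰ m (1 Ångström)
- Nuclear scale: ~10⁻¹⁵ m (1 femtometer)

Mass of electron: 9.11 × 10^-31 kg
λ = 4.21 × 10^-11 m, which is between nuclear and atomic scales.

Using λ = h/√(2mKE):

KE = 849.5 eV = 1.361 × 10^-16 J

λ = h/√(2mKE)
λ = (6.626 × 10^-34 J·s) / √(2 × 9.11 × 10^-31 kg × 1.361 × 10^-16 J)
λ = 4.21 × 10^-11 m

Comparison:
- Atomic scale (10⁻¹⁰ m): λ is 0.42× this size
- Nuclear scale (10⁻¹⁵ m): λ is 4.2e+04× this size

The wavelength is between nuclear and atomic scales.

This wavelength is appropriate for probing atomic structure but too large for nuclear physics experiments.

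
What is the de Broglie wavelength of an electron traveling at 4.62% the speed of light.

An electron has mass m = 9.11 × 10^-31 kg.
5.25 × 10^-11 m

Using the de Broglie relation λ = h/(mv):

v = 4.62% × c = 1.385 × 10^7 m/s

λ = h/(mv)
λ = (6.626 × 10^-34 J·s) / (9.11 × 10^-31 kg × 1.385 × 10^7 m/s)
λ = 5.25 × 10^-11 m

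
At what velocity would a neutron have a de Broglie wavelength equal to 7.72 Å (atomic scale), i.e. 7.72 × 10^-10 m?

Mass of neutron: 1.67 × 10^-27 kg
5.14 × 10^2 m/s

From λ = h/(mv), solve for v:

v = h/(mλ)
v = (6.626 × 10^-34 J·s) / (1.67 × 10^-27 kg × 7.72 × 10^-10 m)
v = 5.14 × 10^2 m/s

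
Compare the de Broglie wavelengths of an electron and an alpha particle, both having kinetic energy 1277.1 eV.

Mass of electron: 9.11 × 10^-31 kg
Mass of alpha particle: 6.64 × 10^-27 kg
The electron has the longer wavelength.

Using λ = h/√(2mKE):

For electron: λ₁ = h/√(2m₁KE) = 3.43 × 10^-11 m
For alpha particle: λ₂ = h/√(2m₂KE) = 4.02 × 10^-13 m

Since λ ∝ 1/√m at constant kinetic energy, the lighter particle has the longer wavelength.

The electron has the longer de Broglie wavelength.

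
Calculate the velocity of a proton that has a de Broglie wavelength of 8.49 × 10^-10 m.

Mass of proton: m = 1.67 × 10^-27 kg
4.67 × 10^2 m/s

From the de Broglie relation λ = h/(mv), we solve for v:

v = h/(mλ)
v = (6.626 × 10^-34 J·s) / (1.67 × 10^-27 kg × 8.49 × 10^-10 m)
v = 4.67 × 10^2 m/s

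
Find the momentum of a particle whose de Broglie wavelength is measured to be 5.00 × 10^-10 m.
1.33 × 10^-24 kg·m/s

From the de Broglie relation λ = h/p, we solve for p:

p = h/λ
p = (6.626 × 10^-34 J·s) / (5.00 × 10^-10 m)
p = 1.33 × 10^-24 kg·m/s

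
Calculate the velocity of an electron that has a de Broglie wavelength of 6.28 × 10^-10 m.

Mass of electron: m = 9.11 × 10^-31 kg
1.16 × 10^6 m/s

From the de Broglie relation λ = h/(mv), we solve for v:

v = h/(mλ)
v = (6.626 × 10^-34 J·s) / (9.11 × 10^-31 kg × 6.28 × 10^-10 m)
v = 1.16 × 10^6 m/s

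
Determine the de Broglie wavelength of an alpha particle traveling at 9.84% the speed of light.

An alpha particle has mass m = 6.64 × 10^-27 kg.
3.38 × 10^-15 m

Using the de Broglie relation λ = h/(mv):

v = 9.84% × c = 2.950 × 10^7 m/s

λ = h/(mv)
λ = (6.626 × 10^-34 J·s) / (6.64 × 10^-27 kg × 2.950 × 10^7 m/s)
λ = 3.38 × 10^-15 m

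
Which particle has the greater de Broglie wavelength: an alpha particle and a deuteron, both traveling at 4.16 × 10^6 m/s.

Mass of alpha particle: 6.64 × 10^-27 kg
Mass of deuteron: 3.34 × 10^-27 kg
The deuteron has the longer wavelength.

Using λ = h/(mv), since both particles have the same velocity, the wavelength depends only on mass.

For alpha particle: λ₁ = h/(m₁v) = 2.40 × 10^-14 m
For deuteron: λ₂ = h/(m₂v) = 4.77 × 10^-14 m

Since λ ∝ 1/m at constant velocity, the lighter particle has the longer wavelength.

The deuteron has the longer de Broglie wavelength.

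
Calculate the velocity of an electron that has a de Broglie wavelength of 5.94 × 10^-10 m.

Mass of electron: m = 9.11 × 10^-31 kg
1.22 × 10^6 m/s

From the de Broglie relation λ = h/(mv), we solve for v:

v = h/(mλ)
v = (6.626 × 10^-34 J·s) / (9.11 × 10^-31 kg × 5.94 × 10^-10 m)
v = 1.22 × 10^6 m/s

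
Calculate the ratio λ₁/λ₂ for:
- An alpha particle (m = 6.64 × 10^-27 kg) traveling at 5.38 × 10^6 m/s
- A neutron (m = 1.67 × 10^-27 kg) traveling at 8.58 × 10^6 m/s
λ₁/λ₂ = 0.401

Using λ = h/(mv):

λ₁ = h/(m₁v₁) = 1.85 × 10^-14 m
λ₂ = h/(m₂v₂) = 4.62 × 10^-14 m

Ratio λ₁/λ₂ = (m₂v₂)/(m₁v₁)
         = (1.67 × 10^-27 kg × 8.58 × 10^6 m/s) / (6.64 × 10^-27 kg × 5.38 × 10^6 m/s)
         = 0.401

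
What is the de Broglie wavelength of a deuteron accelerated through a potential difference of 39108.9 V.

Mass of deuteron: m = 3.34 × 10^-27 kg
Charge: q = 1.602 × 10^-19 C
1.02 × 10^-13 m

When a particle is accelerated through voltage V, it gains kinetic energy KE = qV.

The de Broglie wavelength is then λ = h/√(2mqV):

λ = h/√(2mqV)
λ = (6.626 × 10^-34 J·s) / √(2 × 3.34 × 10^-27 kg × 1.602 × 10^-19 C × 39108.9 V)
λ = 1.02 × 10^-13 m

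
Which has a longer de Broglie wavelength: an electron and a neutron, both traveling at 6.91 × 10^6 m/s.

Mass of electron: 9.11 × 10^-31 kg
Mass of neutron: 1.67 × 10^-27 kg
The electron has the longer wavelength.

Using λ = h/(mv), since both particles have the same velocity, the wavelength depends only on mass.

For electron: λ₁ = h/(m₁v) = 1.05 × 10^-10 m
For neutron: λ₂ = h/(m₂v) = 5.74 × 10^-14 m

Since λ ∝ 1/m at constant velocity, the lighter particle has the longer wavelength.

The electron has the longer de Broglie wavelength.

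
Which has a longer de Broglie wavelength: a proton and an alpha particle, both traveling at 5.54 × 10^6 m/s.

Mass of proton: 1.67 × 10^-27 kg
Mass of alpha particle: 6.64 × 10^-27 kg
The proton has the longer wavelength.

Using λ = h/(mv), since both particles have the same velocity, the wavelength depends only on mass.

For proton: λ₁ = h/(m₁v) = 7.16 × 10^-14 m
For alpha particle: λ₂ = h/(m₂v) = 1.80 × 10^-14 m

Since λ ∝ 1/m at constant velocity, the lighter particle has the longer wavelength.

The proton has the longer de Broglie wavelength.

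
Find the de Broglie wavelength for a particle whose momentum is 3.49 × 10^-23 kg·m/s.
1.90 × 10^-11 m

Using the de Broglie relation λ = h/p:

λ = h/p
λ = (6.626 × 10^-34 J·s) / (3.49 × 10^-23 kg·m/s)
λ = 1.90 × 10^-11 m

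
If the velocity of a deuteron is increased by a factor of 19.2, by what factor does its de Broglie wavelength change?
The wavelength decreases by a factor of 19.2.

From λ = h/(mv), the wavelength is inversely proportional to velocity:

λ ∝ 1/v

If v → 19.2v, then λ → λ/19.2

When velocity is increased by a factor of 19.2, the wavelength decreases by a factor of 19.2.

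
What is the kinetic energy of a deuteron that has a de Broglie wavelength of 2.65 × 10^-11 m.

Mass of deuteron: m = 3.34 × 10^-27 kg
9.36 × 10^-20 J (or 0.584 eV)

From λ = h/√(2mKE), we solve for KE:

λ² = h²/(2mKE)
KE = h²/(2mλ²)
KE = (6.626 × 10^-34 J·s)² / (2 × 3.34 × 10^-27 kg × (2.65 × 10^-11 m)²)
KE = 9.36 × 10^-20 J
KE = 0.584 eV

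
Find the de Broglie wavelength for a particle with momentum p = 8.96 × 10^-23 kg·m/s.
7.40 × 10^-12 m

Using the de Broglie relation λ = h/p:

λ = h/p
λ = (6.626 × 10^-34 J·s) / (8.96 × 10^-23 kg·m/s)
λ = 7.40 × 10^-12 m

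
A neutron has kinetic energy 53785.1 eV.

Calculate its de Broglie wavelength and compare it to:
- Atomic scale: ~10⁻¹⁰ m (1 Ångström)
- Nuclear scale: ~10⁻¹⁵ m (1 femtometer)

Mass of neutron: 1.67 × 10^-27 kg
λ = 1.24 × 10^-13 m, which is between nuclear and atomic scales.

Using λ = h/√(2mKE):

KE = 53785.1 eV = 8.617 × 10^-15 J

λ = h/√(2mKE)
λ = (6.626 × 10^-34 J·s) / √(2 × 1.67 × 10^-27 kg × 8.617 × 10^-15 J)
λ = 1.24 × 10^-13 m

Comparison:
- Atomic scale (10⁻¹⁰ m): λ is 0.0012× this size
- Nuclear scale (10⁻¹⁵ m): λ is 1.2e+02× this size

The wavelength is between nuclear and atomic scales.

This wavelength is appropriate for probing atomic structure but too large for nuclear physics experiments.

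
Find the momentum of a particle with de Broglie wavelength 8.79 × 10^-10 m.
7.54 × 10^-25 kg·m/s

From the de Broglie relation λ = h/p, we solve for p:

p = h/λ
p = (6.626 × 10^-34 J·s) / (8.79 × 10^-10 m)
p = 7.54 × 10^-25 kg·m/s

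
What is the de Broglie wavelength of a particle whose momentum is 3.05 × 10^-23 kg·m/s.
2.17 × 10^-11 m

Using the de Broglie relation λ = h/p:

λ = h/p
λ = (6.626 × 10^-34 J·s) / (3.05 × 10^-23 kg·m/s)
λ = 2.17 × 10^-11 m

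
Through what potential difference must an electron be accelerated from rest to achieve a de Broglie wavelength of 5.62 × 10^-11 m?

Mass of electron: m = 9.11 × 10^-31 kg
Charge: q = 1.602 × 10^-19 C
476 V

From λ = h/√(2mqV), we solve for V:

λ² = h²/(2mqV)
V = h²/(2mqλ²)
V = (6.626 × 10^-34 J·s)² / (2 × 9.11 × 10^-31 kg × 1.602 × 10^-19 C × (5.62 × 10^-11 m)²)
V = 476 V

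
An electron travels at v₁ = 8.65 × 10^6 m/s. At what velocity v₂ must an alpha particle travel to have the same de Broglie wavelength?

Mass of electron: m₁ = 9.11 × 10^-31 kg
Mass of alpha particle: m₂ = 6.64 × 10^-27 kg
v₂ = 1.19 × 10^3 m/s

For equal de Broglie wavelengths: λ₁ = λ₂

h/(m₁v₁) = h/(m₂v₂)
m₁v₁ = m₂v₂
v₂ = v₁ · (m₁/m₂)

v₂ = 8.65 × 10^6 m/s × (9.11 × 10^-31 kg / 6.64 × 10^-27 kg)
v₂ = 1.19 × 10^3 m/s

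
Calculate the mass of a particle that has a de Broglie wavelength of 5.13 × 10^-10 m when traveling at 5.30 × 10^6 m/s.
2.44 × 10^-31 kg

From the de Broglie relation λ = h/(mv), we solve for m:

m = h/(λv)
m = (6.626 × 10^-34 J·s) / (5.13 × 10^-10 m × 5.30 × 10^6 m/s)
m = 2.44 × 10^-31 kg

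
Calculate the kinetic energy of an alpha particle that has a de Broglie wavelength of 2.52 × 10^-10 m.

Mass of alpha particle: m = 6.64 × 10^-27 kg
5.21 × 10^-22 J (or 3.25 × 10^-3 eV)

From λ = h/√(2mKE), we solve for KE:

λ² = h²/(2mKE)
KE = h²/(2mλ²)
KE = (6.626 × 10^-34 J·s)² / (2 × 6.64 × 10^-27 kg × (2.52 × 10^-10 m)²)
KE = 5.21 × 10^-22 J
KE = 3.25 × 10^-3 eV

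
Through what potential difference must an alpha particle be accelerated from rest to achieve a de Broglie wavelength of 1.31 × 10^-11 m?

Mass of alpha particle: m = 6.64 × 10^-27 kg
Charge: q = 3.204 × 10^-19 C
6.01 × 10^-1 V

From λ = h/√(2mqV), we solve for V:

λ² = h²/(2mqV)
V = h²/(2mqλ²)
V = (6.626 × 10^-34 J·s)² / (2 × 6.64 × 10^-27 kg × 3.204 × 10^-19 C × (1.31 × 10^-11 m)²)
V = 6.01 × 10^-1 V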